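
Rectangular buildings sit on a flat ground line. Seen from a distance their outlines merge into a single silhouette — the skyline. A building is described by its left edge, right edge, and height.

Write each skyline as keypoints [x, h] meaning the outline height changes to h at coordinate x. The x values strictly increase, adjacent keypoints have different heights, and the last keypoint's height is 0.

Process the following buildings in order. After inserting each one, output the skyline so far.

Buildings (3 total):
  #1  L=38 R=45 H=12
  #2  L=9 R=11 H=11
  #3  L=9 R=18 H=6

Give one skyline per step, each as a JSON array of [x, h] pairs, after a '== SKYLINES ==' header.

== SKYLINES ==
[[38,12],[45,0]]
[[9,11],[11,0],[38,12],[45,0]]
[[9,11],[11,6],[18,0],[38,12],[45,0]]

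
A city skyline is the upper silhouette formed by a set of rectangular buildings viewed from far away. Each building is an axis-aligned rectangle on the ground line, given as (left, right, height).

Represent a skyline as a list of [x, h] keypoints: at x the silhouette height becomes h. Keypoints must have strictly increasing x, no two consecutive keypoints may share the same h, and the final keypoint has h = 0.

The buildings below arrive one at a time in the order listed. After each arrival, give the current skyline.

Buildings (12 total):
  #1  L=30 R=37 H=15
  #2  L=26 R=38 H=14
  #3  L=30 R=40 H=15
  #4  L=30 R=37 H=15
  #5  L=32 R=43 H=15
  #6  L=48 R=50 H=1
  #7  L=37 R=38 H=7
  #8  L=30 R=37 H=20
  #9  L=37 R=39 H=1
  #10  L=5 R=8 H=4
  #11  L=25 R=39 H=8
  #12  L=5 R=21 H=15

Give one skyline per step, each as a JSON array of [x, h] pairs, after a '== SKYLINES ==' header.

== SKYLINES ==
[[30,15],[37,0]]
[[26,14],[30,15],[37,14],[38,0]]
[[26,14],[30,15],[40,0]]
[[26,14],[30,15],[40,0]]
[[26,14],[30,15],[43,0]]
[[26,14],[30,15],[43,0],[48,1],[50,0]]
[[26,14],[30,15],[43,0],[48,1],[50,0]]
[[26,14],[30,20],[37,15],[43,0],[48,1],[50,0]]
[[26,14],[30,20],[37,15],[43,0],[48,1],[50,0]]
[[5,4],[8,0],[26,14],[30,20],[37,15],[43,0],[48,1],[50,0]]
[[5,4],[8,0],[25,8],[26,14],[30,20],[37,15],[43,0],[48,1],[50,0]]
[[5,15],[21,0],[25,8],[26,14],[30,20],[37,15],[43,0],[48,1],[50,0]]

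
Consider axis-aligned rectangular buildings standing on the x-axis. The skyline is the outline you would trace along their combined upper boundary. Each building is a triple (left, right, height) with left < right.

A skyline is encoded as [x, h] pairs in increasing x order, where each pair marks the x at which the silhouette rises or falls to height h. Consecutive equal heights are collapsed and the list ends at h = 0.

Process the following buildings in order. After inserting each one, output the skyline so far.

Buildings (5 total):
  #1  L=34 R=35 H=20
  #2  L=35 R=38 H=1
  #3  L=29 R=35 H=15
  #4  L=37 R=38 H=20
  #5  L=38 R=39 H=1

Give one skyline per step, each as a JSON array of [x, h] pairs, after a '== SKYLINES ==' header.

== SKYLINES ==
[[34,20],[35,0]]
[[34,20],[35,1],[38,0]]
[[29,15],[34,20],[35,1],[38,0]]
[[29,15],[34,20],[35,1],[37,20],[38,0]]
[[29,15],[34,20],[35,1],[37,20],[38,1],[39,0]]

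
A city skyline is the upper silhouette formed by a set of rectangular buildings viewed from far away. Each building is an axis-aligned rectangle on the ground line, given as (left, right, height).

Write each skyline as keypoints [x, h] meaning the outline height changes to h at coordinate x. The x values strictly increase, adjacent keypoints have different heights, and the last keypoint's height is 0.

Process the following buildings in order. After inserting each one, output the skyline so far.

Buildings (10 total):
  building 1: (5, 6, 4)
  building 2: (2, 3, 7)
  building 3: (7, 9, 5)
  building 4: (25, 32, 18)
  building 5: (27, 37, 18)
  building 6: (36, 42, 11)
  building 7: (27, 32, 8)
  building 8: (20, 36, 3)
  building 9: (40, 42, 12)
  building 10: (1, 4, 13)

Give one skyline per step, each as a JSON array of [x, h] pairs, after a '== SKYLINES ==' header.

== SKYLINES ==
[[5,4],[6,0]]
[[2,7],[3,0],[5,4],[6,0]]
[[2,7],[3,0],[5,4],[6,0],[7,5],[9,0]]
[[2,7],[3,0],[5,4],[6,0],[7,5],[9,0],[25,18],[32,0]]
[[2,7],[3,0],[5,4],[6,0],[7,5],[9,0],[25,18],[37,0]]
[[2,7],[3,0],[5,4],[6,0],[7,5],[9,0],[25,18],[37,11],[42,0]]
[[2,7],[3,0],[5,4],[6,0],[7,5],[9,0],[25,18],[37,11],[42,0]]
[[2,7],[3,0],[5,4],[6,0],[7,5],[9,0],[20,3],[25,18],[37,11],[42,0]]
[[2,7],[3,0],[5,4],[6,0],[7,5],[9,0],[20,3],[25,18],[37,11],[40,12],[42,0]]
[[1,13],[4,0],[5,4],[6,0],[7,5],[9,0],[20,3],[25,18],[37,11],[40,12],[42,0]]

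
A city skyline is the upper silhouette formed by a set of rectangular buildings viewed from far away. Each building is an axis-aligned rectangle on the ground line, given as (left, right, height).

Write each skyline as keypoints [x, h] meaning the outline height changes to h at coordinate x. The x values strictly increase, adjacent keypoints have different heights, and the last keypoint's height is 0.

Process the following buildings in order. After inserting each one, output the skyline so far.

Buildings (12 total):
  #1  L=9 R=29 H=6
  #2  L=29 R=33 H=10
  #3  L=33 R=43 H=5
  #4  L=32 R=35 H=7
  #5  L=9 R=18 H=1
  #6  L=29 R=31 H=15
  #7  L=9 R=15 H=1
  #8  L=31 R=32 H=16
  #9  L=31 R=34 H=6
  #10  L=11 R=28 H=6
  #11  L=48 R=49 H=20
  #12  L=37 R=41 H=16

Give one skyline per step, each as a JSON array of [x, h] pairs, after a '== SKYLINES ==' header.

== SKYLINES ==
[[9,6],[29,0]]
[[9,6],[29,10],[33,0]]
[[9,6],[29,10],[33,5],[43,0]]
[[9,6],[29,10],[33,7],[35,5],[43,0]]
[[9,6],[29,10],[33,7],[35,5],[43,0]]
[[9,6],[29,15],[31,10],[33,7],[35,5],[43,0]]
[[9,6],[29,15],[31,10],[33,7],[35,5],[43,0]]
[[9,6],[29,15],[31,16],[32,10],[33,7],[35,5],[43,0]]
[[9,6],[29,15],[31,16],[32,10],[33,7],[35,5],[43,0]]
[[9,6],[29,15],[31,16],[32,10],[33,7],[35,5],[43,0]]
[[9,6],[29,15],[31,16],[32,10],[33,7],[35,5],[43,0],[48,20],[49,0]]
[[9,6],[29,15],[31,16],[32,10],[33,7],[35,5],[37,16],[41,5],[43,0],[48,20],[49,0]]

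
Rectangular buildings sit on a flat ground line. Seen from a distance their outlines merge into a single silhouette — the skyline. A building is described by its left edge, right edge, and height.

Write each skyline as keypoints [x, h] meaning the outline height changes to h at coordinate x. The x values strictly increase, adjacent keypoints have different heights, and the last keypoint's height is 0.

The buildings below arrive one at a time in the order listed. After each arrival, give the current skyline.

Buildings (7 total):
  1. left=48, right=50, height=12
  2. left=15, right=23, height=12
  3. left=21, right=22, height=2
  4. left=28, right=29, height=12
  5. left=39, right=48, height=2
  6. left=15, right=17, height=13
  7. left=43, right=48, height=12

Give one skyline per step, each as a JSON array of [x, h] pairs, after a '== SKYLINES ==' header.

== SKYLINES ==
[[48,12],[50,0]]
[[15,12],[23,0],[48,12],[50,0]]
[[15,12],[23,0],[48,12],[50,0]]
[[15,12],[23,0],[28,12],[29,0],[48,12],[50,0]]
[[15,12],[23,0],[28,12],[29,0],[39,2],[48,12],[50,0]]
[[15,13],[17,12],[23,0],[28,12],[29,0],[39,2],[48,12],[50,0]]
[[15,13],[17,12],[23,0],[28,12],[29,0],[39,2],[43,12],[50,0]]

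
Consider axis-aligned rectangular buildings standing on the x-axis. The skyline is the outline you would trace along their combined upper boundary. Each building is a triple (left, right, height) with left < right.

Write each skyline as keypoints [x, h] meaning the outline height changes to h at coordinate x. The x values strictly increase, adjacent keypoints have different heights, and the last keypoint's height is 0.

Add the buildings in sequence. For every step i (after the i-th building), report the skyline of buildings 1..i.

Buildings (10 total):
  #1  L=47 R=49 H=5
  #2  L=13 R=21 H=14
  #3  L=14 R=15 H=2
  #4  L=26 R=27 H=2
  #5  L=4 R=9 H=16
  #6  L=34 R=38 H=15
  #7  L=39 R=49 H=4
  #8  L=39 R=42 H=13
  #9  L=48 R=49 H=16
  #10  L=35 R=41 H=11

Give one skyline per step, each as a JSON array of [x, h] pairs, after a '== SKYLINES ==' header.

== SKYLINES ==
[[47,5],[49,0]]
[[13,14],[21,0],[47,5],[49,0]]
[[13,14],[21,0],[47,5],[49,0]]
[[13,14],[21,0],[26,2],[27,0],[47,5],[49,0]]
[[4,16],[9,0],[13,14],[21,0],[26,2],[27,0],[47,5],[49,0]]
[[4,16],[9,0],[13,14],[21,0],[26,2],[27,0],[34,15],[38,0],[47,5],[49,0]]
[[4,16],[9,0],[13,14],[21,0],[26,2],[27,0],[34,15],[38,0],[39,4],[47,5],[49,0]]
[[4,16],[9,0],[13,14],[21,0],[26,2],[27,0],[34,15],[38,0],[39,13],[42,4],[47,5],[49,0]]
[[4,16],[9,0],[13,14],[21,0],[26,2],[27,0],[34,15],[38,0],[39,13],[42,4],[47,5],[48,16],[49,0]]
[[4,16],[9,0],[13,14],[21,0],[26,2],[27,0],[34,15],[38,11],[39,13],[42,4],[47,5],[48,16],[49,0]]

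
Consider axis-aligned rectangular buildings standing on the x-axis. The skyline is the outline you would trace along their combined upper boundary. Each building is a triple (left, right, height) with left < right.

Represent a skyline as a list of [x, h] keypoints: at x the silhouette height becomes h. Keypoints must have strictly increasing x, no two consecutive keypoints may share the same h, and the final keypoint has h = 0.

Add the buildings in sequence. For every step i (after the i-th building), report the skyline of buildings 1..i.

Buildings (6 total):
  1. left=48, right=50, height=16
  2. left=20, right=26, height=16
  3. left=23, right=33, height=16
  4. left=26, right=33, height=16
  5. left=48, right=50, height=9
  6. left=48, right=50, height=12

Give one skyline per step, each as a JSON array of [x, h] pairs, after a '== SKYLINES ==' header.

== SKYLINES ==
[[48,16],[50,0]]
[[20,16],[26,0],[48,16],[50,0]]
[[20,16],[33,0],[48,16],[50,0]]
[[20,16],[33,0],[48,16],[50,0]]
[[20,16],[33,0],[48,16],[50,0]]
[[20,16],[33,0],[48,16],[50,0]]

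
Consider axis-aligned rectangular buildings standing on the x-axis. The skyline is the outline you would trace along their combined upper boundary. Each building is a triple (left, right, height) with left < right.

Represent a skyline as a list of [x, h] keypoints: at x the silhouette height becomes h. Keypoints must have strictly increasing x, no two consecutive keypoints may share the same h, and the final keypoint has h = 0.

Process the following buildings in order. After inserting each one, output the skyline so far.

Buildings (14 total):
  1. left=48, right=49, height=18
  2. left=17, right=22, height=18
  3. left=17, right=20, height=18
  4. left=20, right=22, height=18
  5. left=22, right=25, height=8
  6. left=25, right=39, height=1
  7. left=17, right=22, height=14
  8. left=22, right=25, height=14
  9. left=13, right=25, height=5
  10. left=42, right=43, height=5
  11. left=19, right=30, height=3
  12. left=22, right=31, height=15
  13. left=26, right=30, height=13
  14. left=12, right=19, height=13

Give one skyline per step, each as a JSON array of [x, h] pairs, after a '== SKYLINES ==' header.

== SKYLINES ==
[[48,18],[49,0]]
[[17,18],[22,0],[48,18],[49,0]]
[[17,18],[22,0],[48,18],[49,0]]
[[17,18],[22,0],[48,18],[49,0]]
[[17,18],[22,8],[25,0],[48,18],[49,0]]
[[17,18],[22,8],[25,1],[39,0],[48,18],[49,0]]
[[17,18],[22,8],[25,1],[39,0],[48,18],[49,0]]
[[17,18],[22,14],[25,1],[39,0],[48,18],[49,0]]
[[13,5],[17,18],[22,14],[25,1],[39,0],[48,18],[49,0]]
[[13,5],[17,18],[22,14],[25,1],[39,0],[42,5],[43,0],[48,18],[49,0]]
[[13,5],[17,18],[22,14],[25,3],[30,1],[39,0],[42,5],[43,0],[48,18],[49,0]]
[[13,5],[17,18],[22,15],[31,1],[39,0],[42,5],[43,0],[48,18],[49,0]]
[[13,5],[17,18],[22,15],[31,1],[39,0],[42,5],[43,0],[48,18],[49,0]]
[[12,13],[17,18],[22,15],[31,1],[39,0],[42,5],[43,0],[48,18],[49,0]]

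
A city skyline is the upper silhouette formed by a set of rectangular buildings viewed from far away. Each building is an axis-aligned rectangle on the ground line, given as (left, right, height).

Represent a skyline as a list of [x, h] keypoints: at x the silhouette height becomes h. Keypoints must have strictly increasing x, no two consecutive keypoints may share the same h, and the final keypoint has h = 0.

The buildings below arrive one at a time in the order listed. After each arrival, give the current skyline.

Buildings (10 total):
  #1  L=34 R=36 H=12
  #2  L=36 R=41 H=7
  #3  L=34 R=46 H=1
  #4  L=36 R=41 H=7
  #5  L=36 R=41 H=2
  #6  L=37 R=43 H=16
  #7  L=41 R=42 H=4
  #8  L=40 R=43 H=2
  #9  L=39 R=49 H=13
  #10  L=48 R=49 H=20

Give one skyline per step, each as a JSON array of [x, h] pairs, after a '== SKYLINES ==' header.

== SKYLINES ==
[[34,12],[36,0]]
[[34,12],[36,7],[41,0]]
[[34,12],[36,7],[41,1],[46,0]]
[[34,12],[36,7],[41,1],[46,0]]
[[34,12],[36,7],[41,1],[46,0]]
[[34,12],[36,7],[37,16],[43,1],[46,0]]
[[34,12],[36,7],[37,16],[43,1],[46,0]]
[[34,12],[36,7],[37,16],[43,1],[46,0]]
[[34,12],[36,7],[37,16],[43,13],[49,0]]
[[34,12],[36,7],[37,16],[43,13],[48,20],[49,0]]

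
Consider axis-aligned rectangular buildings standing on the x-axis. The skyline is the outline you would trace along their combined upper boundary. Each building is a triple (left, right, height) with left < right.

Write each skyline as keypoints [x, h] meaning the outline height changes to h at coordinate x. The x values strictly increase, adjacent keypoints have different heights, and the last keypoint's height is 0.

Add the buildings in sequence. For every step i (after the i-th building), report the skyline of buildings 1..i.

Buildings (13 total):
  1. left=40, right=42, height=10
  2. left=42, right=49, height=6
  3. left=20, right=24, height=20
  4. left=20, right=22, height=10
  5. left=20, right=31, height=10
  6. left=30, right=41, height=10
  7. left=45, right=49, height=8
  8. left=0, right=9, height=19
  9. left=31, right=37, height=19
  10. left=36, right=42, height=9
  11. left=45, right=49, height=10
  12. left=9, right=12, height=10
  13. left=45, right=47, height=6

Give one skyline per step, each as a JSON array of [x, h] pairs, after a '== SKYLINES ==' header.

== SKYLINES ==
[[40,10],[42,0]]
[[40,10],[42,6],[49,0]]
[[20,20],[24,0],[40,10],[42,6],[49,0]]
[[20,20],[24,0],[40,10],[42,6],[49,0]]
[[20,20],[24,10],[31,0],[40,10],[42,6],[49,0]]
[[20,20],[24,10],[42,6],[49,0]]
[[20,20],[24,10],[42,6],[45,8],[49,0]]
[[0,19],[9,0],[20,20],[24,10],[42,6],[45,8],[49,0]]
[[0,19],[9,0],[20,20],[24,10],[31,19],[37,10],[42,6],[45,8],[49,0]]
[[0,19],[9,0],[20,20],[24,10],[31,19],[37,10],[42,6],[45,8],[49,0]]
[[0,19],[9,0],[20,20],[24,10],[31,19],[37,10],[42,6],[45,10],[49,0]]
[[0,19],[9,10],[12,0],[20,20],[24,10],[31,19],[37,10],[42,6],[45,10],[49,0]]
[[0,19],[9,10],[12,0],[20,20],[24,10],[31,19],[37,10],[42,6],[45,10],[49,0]]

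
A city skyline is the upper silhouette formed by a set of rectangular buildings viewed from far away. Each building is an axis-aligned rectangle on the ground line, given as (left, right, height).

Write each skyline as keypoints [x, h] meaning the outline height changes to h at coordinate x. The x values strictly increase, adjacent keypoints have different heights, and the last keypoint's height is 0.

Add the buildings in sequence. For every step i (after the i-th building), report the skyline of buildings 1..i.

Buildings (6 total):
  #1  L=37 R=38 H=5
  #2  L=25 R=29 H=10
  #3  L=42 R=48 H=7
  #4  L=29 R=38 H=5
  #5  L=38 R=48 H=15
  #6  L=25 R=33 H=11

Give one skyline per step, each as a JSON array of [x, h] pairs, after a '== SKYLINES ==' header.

== SKYLINES ==
[[37,5],[38,0]]
[[25,10],[29,0],[37,5],[38,0]]
[[25,10],[29,0],[37,5],[38,0],[42,7],[48,0]]
[[25,10],[29,5],[38,0],[42,7],[48,0]]
[[25,10],[29,5],[38,15],[48,0]]
[[25,11],[33,5],[38,15],[48,0]]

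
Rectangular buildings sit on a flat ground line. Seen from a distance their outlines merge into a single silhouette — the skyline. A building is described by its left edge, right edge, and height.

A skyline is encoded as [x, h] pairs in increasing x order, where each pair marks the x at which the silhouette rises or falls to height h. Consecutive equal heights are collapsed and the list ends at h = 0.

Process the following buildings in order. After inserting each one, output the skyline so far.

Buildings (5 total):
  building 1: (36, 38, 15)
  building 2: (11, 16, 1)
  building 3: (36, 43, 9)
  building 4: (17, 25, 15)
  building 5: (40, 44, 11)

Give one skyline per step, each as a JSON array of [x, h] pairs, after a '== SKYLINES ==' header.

== SKYLINES ==
[[36,15],[38,0]]
[[11,1],[16,0],[36,15],[38,0]]
[[11,1],[16,0],[36,15],[38,9],[43,0]]
[[11,1],[16,0],[17,15],[25,0],[36,15],[38,9],[43,0]]
[[11,1],[16,0],[17,15],[25,0],[36,15],[38,9],[40,11],[44,0]]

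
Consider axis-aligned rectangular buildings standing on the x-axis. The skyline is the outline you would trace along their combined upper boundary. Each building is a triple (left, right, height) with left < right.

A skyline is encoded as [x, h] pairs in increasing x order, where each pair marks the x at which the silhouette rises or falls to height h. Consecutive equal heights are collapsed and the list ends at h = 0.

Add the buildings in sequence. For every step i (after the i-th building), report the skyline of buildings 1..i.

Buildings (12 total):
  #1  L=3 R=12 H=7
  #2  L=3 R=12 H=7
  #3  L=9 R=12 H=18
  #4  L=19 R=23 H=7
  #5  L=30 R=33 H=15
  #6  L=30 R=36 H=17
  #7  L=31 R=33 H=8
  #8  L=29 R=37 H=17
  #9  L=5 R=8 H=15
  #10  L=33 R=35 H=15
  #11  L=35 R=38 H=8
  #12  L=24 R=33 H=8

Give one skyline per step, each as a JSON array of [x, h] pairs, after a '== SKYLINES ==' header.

== SKYLINES ==
[[3,7],[12,0]]
[[3,7],[12,0]]
[[3,7],[9,18],[12,0]]
[[3,7],[9,18],[12,0],[19,7],[23,0]]
[[3,7],[9,18],[12,0],[19,7],[23,0],[30,15],[33,0]]
[[3,7],[9,18],[12,0],[19,7],[23,0],[30,17],[36,0]]
[[3,7],[9,18],[12,0],[19,7],[23,0],[30,17],[36,0]]
[[3,7],[9,18],[12,0],[19,7],[23,0],[29,17],[37,0]]
[[3,7],[5,15],[8,7],[9,18],[12,0],[19,7],[23,0],[29,17],[37,0]]
[[3,7],[5,15],[8,7],[9,18],[12,0],[19,7],[23,0],[29,17],[37,0]]
[[3,7],[5,15],[8,7],[9,18],[12,0],[19,7],[23,0],[29,17],[37,8],[38,0]]
[[3,7],[5,15],[8,7],[9,18],[12,0],[19,7],[23,0],[24,8],[29,17],[37,8],[38,0]]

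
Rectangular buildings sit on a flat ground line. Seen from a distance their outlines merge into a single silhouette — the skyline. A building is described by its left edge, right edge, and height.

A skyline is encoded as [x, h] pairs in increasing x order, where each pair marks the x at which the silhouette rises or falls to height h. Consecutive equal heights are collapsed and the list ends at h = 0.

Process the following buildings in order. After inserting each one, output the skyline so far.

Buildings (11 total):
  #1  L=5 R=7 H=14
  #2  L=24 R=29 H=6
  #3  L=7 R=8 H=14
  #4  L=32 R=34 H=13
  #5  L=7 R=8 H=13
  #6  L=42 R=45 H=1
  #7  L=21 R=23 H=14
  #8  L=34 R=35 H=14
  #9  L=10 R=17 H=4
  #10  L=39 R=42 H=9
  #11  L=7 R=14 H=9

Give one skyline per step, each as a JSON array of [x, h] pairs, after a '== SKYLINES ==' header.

== SKYLINES ==
[[5,14],[7,0]]
[[5,14],[7,0],[24,6],[29,0]]
[[5,14],[8,0],[24,6],[29,0]]
[[5,14],[8,0],[24,6],[29,0],[32,13],[34,0]]
[[5,14],[8,0],[24,6],[29,0],[32,13],[34,0]]
[[5,14],[8,0],[24,6],[29,0],[32,13],[34,0],[42,1],[45,0]]
[[5,14],[8,0],[21,14],[23,0],[24,6],[29,0],[32,13],[34,0],[42,1],[45,0]]
[[5,14],[8,0],[21,14],[23,0],[24,6],[29,0],[32,13],[34,14],[35,0],[42,1],[45,0]]
[[5,14],[8,0],[10,4],[17,0],[21,14],[23,0],[24,6],[29,0],[32,13],[34,14],[35,0],[42,1],[45,0]]
[[5,14],[8,0],[10,4],[17,0],[21,14],[23,0],[24,6],[29,0],[32,13],[34,14],[35,0],[39,9],[42,1],[45,0]]
[[5,14],[8,9],[14,4],[17,0],[21,14],[23,0],[24,6],[29,0],[32,13],[34,14],[35,0],[39,9],[42,1],[45,0]]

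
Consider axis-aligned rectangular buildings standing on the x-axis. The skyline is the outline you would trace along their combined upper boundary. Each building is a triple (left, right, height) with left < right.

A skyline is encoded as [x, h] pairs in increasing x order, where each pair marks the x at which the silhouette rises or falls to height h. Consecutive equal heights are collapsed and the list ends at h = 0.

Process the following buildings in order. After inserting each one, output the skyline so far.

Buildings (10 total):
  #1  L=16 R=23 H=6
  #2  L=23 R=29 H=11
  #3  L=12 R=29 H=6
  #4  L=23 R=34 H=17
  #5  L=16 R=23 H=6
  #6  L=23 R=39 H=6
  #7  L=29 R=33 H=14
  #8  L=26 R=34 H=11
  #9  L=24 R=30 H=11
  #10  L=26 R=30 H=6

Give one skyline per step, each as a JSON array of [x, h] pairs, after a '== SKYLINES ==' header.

== SKYLINES ==
[[16,6],[23,0]]
[[16,6],[23,11],[29,0]]
[[12,6],[23,11],[29,0]]
[[12,6],[23,17],[34,0]]
[[12,6],[23,17],[34,0]]
[[12,6],[23,17],[34,6],[39,0]]
[[12,6],[23,17],[34,6],[39,0]]
[[12,6],[23,17],[34,6],[39,0]]
[[12,6],[23,17],[34,6],[39,0]]
[[12,6],[23,17],[34,6],[39,0]]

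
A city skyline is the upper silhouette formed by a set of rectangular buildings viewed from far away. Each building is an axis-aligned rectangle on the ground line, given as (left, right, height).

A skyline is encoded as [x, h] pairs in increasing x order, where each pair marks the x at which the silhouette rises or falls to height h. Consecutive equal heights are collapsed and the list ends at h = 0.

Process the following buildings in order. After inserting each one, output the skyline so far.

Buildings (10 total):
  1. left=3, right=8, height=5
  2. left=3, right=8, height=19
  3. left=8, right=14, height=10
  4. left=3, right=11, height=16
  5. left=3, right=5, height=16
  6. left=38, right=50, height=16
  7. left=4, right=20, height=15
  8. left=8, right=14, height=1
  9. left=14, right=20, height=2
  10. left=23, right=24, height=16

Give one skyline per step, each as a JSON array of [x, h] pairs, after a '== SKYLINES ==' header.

== SKYLINES ==
[[3,5],[8,0]]
[[3,19],[8,0]]
[[3,19],[8,10],[14,0]]
[[3,19],[8,16],[11,10],[14,0]]
[[3,19],[8,16],[11,10],[14,0]]
[[3,19],[8,16],[11,10],[14,0],[38,16],[50,0]]
[[3,19],[8,16],[11,15],[20,0],[38,16],[50,0]]
[[3,19],[8,16],[11,15],[20,0],[38,16],[50,0]]
[[3,19],[8,16],[11,15],[20,0],[38,16],[50,0]]
[[3,19],[8,16],[11,15],[20,0],[23,16],[24,0],[38,16],[50,0]]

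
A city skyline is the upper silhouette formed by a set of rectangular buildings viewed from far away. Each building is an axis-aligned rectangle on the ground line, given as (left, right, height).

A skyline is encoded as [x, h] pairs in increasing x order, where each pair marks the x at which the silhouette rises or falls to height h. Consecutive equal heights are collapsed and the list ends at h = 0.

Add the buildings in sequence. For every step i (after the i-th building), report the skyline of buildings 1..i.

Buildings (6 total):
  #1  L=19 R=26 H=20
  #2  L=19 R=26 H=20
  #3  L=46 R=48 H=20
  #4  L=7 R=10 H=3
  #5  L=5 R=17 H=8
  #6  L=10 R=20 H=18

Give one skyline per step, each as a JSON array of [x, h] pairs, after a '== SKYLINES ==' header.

== SKYLINES ==
[[19,20],[26,0]]
[[19,20],[26,0]]
[[19,20],[26,0],[46,20],[48,0]]
[[7,3],[10,0],[19,20],[26,0],[46,20],[48,0]]
[[5,8],[17,0],[19,20],[26,0],[46,20],[48,0]]
[[5,8],[10,18],[19,20],[26,0],[46,20],[48,0]]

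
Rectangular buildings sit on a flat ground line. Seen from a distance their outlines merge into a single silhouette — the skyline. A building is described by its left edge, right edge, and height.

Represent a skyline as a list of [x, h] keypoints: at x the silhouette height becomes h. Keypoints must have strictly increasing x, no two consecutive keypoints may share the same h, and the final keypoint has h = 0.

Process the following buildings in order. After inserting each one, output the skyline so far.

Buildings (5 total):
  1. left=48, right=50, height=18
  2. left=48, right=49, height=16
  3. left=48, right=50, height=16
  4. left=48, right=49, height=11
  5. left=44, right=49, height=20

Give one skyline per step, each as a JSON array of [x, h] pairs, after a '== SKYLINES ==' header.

== SKYLINES ==
[[48,18],[50,0]]
[[48,18],[50,0]]
[[48,18],[50,0]]
[[48,18],[50,0]]
[[44,20],[49,18],[50,0]]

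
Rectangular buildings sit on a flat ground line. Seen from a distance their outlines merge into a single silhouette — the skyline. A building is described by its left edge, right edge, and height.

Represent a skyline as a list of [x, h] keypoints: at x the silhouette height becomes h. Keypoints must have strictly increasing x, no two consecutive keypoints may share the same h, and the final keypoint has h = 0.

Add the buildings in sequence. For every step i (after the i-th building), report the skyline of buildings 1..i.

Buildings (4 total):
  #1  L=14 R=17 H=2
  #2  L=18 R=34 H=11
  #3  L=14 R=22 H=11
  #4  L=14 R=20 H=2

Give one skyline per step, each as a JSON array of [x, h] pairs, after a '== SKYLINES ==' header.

== SKYLINES ==
[[14,2],[17,0]]
[[14,2],[17,0],[18,11],[34,0]]
[[14,11],[34,0]]
[[14,11],[34,0]]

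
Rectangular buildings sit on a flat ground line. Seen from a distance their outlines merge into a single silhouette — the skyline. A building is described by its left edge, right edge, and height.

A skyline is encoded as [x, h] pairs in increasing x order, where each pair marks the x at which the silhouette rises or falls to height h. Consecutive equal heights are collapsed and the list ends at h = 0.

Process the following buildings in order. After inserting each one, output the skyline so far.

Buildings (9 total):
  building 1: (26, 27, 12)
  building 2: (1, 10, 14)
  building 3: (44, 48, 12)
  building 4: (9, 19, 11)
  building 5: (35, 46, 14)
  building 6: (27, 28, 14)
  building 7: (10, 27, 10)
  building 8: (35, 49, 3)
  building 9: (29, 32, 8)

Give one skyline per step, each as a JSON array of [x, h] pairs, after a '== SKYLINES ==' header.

== SKYLINES ==
[[26,12],[27,0]]
[[1,14],[10,0],[26,12],[27,0]]
[[1,14],[10,0],[26,12],[27,0],[44,12],[48,0]]
[[1,14],[10,11],[19,0],[26,12],[27,0],[44,12],[48,0]]
[[1,14],[10,11],[19,0],[26,12],[27,0],[35,14],[46,12],[48,0]]
[[1,14],[10,11],[19,0],[26,12],[27,14],[28,0],[35,14],[46,12],[48,0]]
[[1,14],[10,11],[19,10],[26,12],[27,14],[28,0],[35,14],[46,12],[48,0]]
[[1,14],[10,11],[19,10],[26,12],[27,14],[28,0],[35,14],[46,12],[48,3],[49,0]]
[[1,14],[10,11],[19,10],[26,12],[27,14],[28,0],[29,8],[32,0],[35,14],[46,12],[48,3],[49,0]]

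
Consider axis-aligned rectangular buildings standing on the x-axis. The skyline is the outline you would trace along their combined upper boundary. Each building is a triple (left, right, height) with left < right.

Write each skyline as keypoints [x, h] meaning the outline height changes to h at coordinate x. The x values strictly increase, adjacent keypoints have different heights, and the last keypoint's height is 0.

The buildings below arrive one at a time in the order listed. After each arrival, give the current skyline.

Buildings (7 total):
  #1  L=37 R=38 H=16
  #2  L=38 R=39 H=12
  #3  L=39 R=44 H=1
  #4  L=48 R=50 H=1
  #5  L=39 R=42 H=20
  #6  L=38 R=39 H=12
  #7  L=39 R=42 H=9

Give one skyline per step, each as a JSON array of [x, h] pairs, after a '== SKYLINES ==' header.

== SKYLINES ==
[[37,16],[38,0]]
[[37,16],[38,12],[39,0]]
[[37,16],[38,12],[39,1],[44,0]]
[[37,16],[38,12],[39,1],[44,0],[48,1],[50,0]]
[[37,16],[38,12],[39,20],[42,1],[44,0],[48,1],[50,0]]
[[37,16],[38,12],[39,20],[42,1],[44,0],[48,1],[50,0]]
[[37,16],[38,12],[39,20],[42,1],[44,0],[48,1],[50,0]]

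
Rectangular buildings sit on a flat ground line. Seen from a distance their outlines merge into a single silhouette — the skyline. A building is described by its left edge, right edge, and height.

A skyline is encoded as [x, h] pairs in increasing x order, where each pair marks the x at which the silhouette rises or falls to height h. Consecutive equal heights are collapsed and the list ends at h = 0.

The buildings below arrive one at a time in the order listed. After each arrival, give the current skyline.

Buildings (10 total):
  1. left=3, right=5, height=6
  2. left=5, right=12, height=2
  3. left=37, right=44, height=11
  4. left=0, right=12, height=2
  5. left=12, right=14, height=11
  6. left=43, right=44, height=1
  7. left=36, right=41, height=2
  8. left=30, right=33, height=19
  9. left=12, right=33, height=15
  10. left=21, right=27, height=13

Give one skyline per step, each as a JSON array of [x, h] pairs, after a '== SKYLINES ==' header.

== SKYLINES ==
[[3,6],[5,0]]
[[3,6],[5,2],[12,0]]
[[3,6],[5,2],[12,0],[37,11],[44,0]]
[[0,2],[3,6],[5,2],[12,0],[37,11],[44,0]]
[[0,2],[3,6],[5,2],[12,11],[14,0],[37,11],[44,0]]
[[0,2],[3,6],[5,2],[12,11],[14,0],[37,11],[44,0]]
[[0,2],[3,6],[5,2],[12,11],[14,0],[36,2],[37,11],[44,0]]
[[0,2],[3,6],[5,2],[12,11],[14,0],[30,19],[33,0],[36,2],[37,11],[44,0]]
[[0,2],[3,6],[5,2],[12,15],[30,19],[33,0],[36,2],[37,11],[44,0]]
[[0,2],[3,6],[5,2],[12,15],[30,19],[33,0],[36,2],[37,11],[44,0]]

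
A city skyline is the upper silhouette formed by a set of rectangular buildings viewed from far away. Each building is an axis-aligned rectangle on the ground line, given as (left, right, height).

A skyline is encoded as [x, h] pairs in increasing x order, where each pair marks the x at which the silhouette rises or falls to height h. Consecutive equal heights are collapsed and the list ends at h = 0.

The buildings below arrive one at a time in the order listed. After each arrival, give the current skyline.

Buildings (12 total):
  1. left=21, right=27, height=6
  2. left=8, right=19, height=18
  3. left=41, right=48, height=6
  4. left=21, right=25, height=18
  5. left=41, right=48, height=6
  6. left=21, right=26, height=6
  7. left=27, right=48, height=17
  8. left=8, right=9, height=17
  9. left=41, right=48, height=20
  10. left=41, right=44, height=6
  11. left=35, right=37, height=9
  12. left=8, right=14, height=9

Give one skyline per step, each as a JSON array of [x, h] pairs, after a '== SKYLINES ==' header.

== SKYLINES ==
[[21,6],[27,0]]
[[8,18],[19,0],[21,6],[27,0]]
[[8,18],[19,0],[21,6],[27,0],[41,6],[48,0]]
[[8,18],[19,0],[21,18],[25,6],[27,0],[41,6],[48,0]]
[[8,18],[19,0],[21,18],[25,6],[27,0],[41,6],[48,0]]
[[8,18],[19,0],[21,18],[25,6],[27,0],[41,6],[48,0]]
[[8,18],[19,0],[21,18],[25,6],[27,17],[48,0]]
[[8,18],[19,0],[21,18],[25,6],[27,17],[48,0]]
[[8,18],[19,0],[21,18],[25,6],[27,17],[41,20],[48,0]]
[[8,18],[19,0],[21,18],[25,6],[27,17],[41,20],[48,0]]
[[8,18],[19,0],[21,18],[25,6],[27,17],[41,20],[48,0]]
[[8,18],[19,0],[21,18],[25,6],[27,17],[41,20],[48,0]]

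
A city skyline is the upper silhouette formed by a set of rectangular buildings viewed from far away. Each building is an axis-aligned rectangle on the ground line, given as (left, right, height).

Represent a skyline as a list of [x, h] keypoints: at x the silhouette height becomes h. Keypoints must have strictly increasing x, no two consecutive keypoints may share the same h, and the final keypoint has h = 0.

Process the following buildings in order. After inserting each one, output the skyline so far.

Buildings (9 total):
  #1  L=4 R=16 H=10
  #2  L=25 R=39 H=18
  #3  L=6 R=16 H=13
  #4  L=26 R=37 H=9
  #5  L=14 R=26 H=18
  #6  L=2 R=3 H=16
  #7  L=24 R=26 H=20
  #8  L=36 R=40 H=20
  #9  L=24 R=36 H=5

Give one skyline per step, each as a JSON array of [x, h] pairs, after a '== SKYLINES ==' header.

== SKYLINES ==
[[4,10],[16,0]]
[[4,10],[16,0],[25,18],[39,0]]
[[4,10],[6,13],[16,0],[25,18],[39,0]]
[[4,10],[6,13],[16,0],[25,18],[39,0]]
[[4,10],[6,13],[14,18],[39,0]]
[[2,16],[3,0],[4,10],[6,13],[14,18],[39,0]]
[[2,16],[3,0],[4,10],[6,13],[14,18],[24,20],[26,18],[39,0]]
[[2,16],[3,0],[4,10],[6,13],[14,18],[24,20],[26,18],[36,20],[40,0]]
[[2,16],[3,0],[4,10],[6,13],[14,18],[24,20],[26,18],[36,20],[40,0]]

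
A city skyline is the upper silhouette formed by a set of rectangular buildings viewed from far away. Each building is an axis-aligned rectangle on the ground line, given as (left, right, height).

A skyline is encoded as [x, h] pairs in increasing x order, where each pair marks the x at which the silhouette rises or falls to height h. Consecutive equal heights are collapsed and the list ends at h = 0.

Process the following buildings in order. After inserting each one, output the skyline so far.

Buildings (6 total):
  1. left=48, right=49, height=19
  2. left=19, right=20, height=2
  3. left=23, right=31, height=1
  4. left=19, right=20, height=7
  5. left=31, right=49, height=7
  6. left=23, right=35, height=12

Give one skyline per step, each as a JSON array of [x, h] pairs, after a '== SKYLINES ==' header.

== SKYLINES ==
[[48,19],[49,0]]
[[19,2],[20,0],[48,19],[49,0]]
[[19,2],[20,0],[23,1],[31,0],[48,19],[49,0]]
[[19,7],[20,0],[23,1],[31,0],[48,19],[49,0]]
[[19,7],[20,0],[23,1],[31,7],[48,19],[49,0]]
[[19,7],[20,0],[23,12],[35,7],[48,19],[49,0]]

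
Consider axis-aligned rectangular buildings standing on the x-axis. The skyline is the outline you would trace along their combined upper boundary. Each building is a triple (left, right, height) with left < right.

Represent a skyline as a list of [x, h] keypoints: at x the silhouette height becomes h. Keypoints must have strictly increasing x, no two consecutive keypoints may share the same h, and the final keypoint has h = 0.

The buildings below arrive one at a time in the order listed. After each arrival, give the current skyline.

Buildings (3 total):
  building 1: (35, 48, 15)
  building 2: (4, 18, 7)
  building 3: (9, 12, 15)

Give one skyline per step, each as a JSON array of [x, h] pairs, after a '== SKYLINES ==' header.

== SKYLINES ==
[[35,15],[48,0]]
[[4,7],[18,0],[35,15],[48,0]]
[[4,7],[9,15],[12,7],[18,0],[35,15],[48,0]]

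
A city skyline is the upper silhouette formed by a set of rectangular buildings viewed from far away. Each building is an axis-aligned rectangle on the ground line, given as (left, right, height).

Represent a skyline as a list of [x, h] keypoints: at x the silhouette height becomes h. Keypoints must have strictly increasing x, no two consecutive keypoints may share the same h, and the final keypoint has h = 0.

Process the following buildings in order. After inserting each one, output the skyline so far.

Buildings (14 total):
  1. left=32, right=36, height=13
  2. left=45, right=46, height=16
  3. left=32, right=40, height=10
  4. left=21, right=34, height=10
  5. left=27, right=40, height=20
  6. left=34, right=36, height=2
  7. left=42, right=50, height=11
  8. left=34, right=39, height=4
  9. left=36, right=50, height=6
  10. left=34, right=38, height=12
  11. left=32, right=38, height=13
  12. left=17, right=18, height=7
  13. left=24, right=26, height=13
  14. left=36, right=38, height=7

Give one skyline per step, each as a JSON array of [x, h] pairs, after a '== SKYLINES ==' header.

== SKYLINES ==
[[32,13],[36,0]]
[[32,13],[36,0],[45,16],[46,0]]
[[32,13],[36,10],[40,0],[45,16],[46,0]]
[[21,10],[32,13],[36,10],[40,0],[45,16],[46,0]]
[[21,10],[27,20],[40,0],[45,16],[46,0]]
[[21,10],[27,20],[40,0],[45,16],[46,0]]
[[21,10],[27,20],[40,0],[42,11],[45,16],[46,11],[50,0]]
[[21,10],[27,20],[40,0],[42,11],[45,16],[46,11],[50,0]]
[[21,10],[27,20],[40,6],[42,11],[45,16],[46,11],[50,0]]
[[21,10],[27,20],[40,6],[42,11],[45,16],[46,11],[50,0]]
[[21,10],[27,20],[40,6],[42,11],[45,16],[46,11],[50,0]]
[[17,7],[18,0],[21,10],[27,20],[40,6],[42,11],[45,16],[46,11],[50,0]]
[[17,7],[18,0],[21,10],[24,13],[26,10],[27,20],[40,6],[42,11],[45,16],[46,11],[50,0]]
[[17,7],[18,0],[21,10],[24,13],[26,10],[27,20],[40,6],[42,11],[45,16],[46,11],[50,0]]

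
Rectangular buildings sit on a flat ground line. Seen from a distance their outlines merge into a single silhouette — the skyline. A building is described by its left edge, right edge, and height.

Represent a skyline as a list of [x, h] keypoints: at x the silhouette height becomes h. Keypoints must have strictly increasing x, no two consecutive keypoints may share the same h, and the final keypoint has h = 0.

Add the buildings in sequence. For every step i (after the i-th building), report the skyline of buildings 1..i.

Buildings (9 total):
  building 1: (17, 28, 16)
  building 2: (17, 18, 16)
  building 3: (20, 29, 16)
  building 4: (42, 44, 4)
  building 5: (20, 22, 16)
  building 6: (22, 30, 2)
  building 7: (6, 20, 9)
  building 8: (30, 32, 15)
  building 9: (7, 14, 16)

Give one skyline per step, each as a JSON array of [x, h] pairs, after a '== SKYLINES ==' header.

== SKYLINES ==
[[17,16],[28,0]]
[[17,16],[28,0]]
[[17,16],[29,0]]
[[17,16],[29,0],[42,4],[44,0]]
[[17,16],[29,0],[42,4],[44,0]]
[[17,16],[29,2],[30,0],[42,4],[44,0]]
[[6,9],[17,16],[29,2],[30,0],[42,4],[44,0]]
[[6,9],[17,16],[29,2],[30,15],[32,0],[42,4],[44,0]]
[[6,9],[7,16],[14,9],[17,16],[29,2],[30,15],[32,0],[42,4],[44,0]]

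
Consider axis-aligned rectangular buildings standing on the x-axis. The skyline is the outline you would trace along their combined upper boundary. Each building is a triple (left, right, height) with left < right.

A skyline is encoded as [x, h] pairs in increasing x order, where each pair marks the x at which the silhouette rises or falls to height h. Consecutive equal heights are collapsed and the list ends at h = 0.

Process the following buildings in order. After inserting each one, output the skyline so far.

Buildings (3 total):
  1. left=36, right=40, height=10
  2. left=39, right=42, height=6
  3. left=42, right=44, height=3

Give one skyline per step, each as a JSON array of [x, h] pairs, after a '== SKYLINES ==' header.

== SKYLINES ==
[[36,10],[40,0]]
[[36,10],[40,6],[42,0]]
[[36,10],[40,6],[42,3],[44,0]]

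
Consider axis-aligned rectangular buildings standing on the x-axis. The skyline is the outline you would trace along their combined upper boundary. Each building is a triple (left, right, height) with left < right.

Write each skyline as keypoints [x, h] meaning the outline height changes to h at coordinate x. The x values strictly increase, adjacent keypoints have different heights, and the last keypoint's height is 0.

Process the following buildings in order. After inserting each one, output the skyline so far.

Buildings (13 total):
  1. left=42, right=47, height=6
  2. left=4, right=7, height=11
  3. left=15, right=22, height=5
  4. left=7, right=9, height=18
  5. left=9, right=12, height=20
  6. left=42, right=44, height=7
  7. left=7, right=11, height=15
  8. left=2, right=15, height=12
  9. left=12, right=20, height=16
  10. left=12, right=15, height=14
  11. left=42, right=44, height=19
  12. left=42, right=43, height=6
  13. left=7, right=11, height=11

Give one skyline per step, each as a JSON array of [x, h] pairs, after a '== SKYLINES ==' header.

== SKYLINES ==
[[42,6],[47,0]]
[[4,11],[7,0],[42,6],[47,0]]
[[4,11],[7,0],[15,5],[22,0],[42,6],[47,0]]
[[4,11],[7,18],[9,0],[15,5],[22,0],[42,6],[47,0]]
[[4,11],[7,18],[9,20],[12,0],[15,5],[22,0],[42,6],[47,0]]
[[4,11],[7,18],[9,20],[12,0],[15,5],[22,0],[42,7],[44,6],[47,0]]
[[4,11],[7,18],[9,20],[12,0],[15,5],[22,0],[42,7],[44,6],[47,0]]
[[2,12],[7,18],[9,20],[12,12],[15,5],[22,0],[42,7],[44,6],[47,0]]
[[2,12],[7,18],[9,20],[12,16],[20,5],[22,0],[42,7],[44,6],[47,0]]
[[2,12],[7,18],[9,20],[12,16],[20,5],[22,0],[42,7],[44,6],[47,0]]
[[2,12],[7,18],[9,20],[12,16],[20,5],[22,0],[42,19],[44,6],[47,0]]
[[2,12],[7,18],[9,20],[12,16],[20,5],[22,0],[42,19],[44,6],[47,0]]
[[2,12],[7,18],[9,20],[12,16],[20,5],[22,0],[42,19],[44,6],[47,0]]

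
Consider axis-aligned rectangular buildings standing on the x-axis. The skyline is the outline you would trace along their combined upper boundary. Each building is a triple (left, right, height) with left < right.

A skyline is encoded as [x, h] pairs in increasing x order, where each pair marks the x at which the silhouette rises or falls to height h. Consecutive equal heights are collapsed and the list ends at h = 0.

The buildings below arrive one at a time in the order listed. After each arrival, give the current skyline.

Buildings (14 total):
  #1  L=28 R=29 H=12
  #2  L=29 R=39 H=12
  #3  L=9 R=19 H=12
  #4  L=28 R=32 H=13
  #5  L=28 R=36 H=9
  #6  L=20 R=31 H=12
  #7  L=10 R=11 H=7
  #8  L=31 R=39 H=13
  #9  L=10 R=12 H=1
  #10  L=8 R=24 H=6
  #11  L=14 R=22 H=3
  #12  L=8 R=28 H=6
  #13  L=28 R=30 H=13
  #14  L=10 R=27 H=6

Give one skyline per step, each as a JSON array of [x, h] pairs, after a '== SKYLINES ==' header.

== SKYLINES ==
[[28,12],[29,0]]
[[28,12],[39,0]]
[[9,12],[19,0],[28,12],[39,0]]
[[9,12],[19,0],[28,13],[32,12],[39,0]]
[[9,12],[19,0],[28,13],[32,12],[39,0]]
[[9,12],[19,0],[20,12],[28,13],[32,12],[39,0]]
[[9,12],[19,0],[20,12],[28,13],[32,12],[39,0]]
[[9,12],[19,0],[20,12],[28,13],[39,0]]
[[9,12],[19,0],[20,12],[28,13],[39,0]]
[[8,6],[9,12],[19,6],[20,12],[28,13],[39,0]]
[[8,6],[9,12],[19,6],[20,12],[28,13],[39,0]]
[[8,6],[9,12],[19,6],[20,12],[28,13],[39,0]]
[[8,6],[9,12],[19,6],[20,12],[28,13],[39,0]]
[[8,6],[9,12],[19,6],[20,12],[28,13],[39,0]]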